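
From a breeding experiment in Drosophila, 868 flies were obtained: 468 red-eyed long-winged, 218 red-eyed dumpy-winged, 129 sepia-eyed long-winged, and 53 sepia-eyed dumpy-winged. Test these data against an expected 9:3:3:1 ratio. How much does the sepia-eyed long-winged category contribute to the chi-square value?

Total ratio parts = 16. Expected numbers out of 868:
  red-eyed long-winged: 868 × 9/16 = 488.25
  red-eyed dumpy-winged: 868 × 3/16 = 162.75
  sepia-eyed long-winged: 868 × 3/16 = 162.75
  sepia-eyed dumpy-winged: 868 × 1/16 = 54.25
Contribution of sepia-eyed long-winged: (129 − 162.75)² / 162.75 = 6.9988

6.999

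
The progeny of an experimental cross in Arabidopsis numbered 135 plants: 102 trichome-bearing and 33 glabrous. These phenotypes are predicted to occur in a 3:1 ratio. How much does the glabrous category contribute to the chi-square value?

Expected counts for N = 135 under a 3:1 ratio (total parts = 4):
  trichome-bearing: 135 × 3/4 = 101.25
  glabrous: 135 × 1/4 = 33.75
Contribution of glabrous: (33 − 33.75)² / 33.75 = 0.0167

0.017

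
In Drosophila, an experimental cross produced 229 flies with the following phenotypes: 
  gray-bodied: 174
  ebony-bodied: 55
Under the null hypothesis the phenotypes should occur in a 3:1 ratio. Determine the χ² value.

0.118

The 3:1 ratio has 4 parts, so with N = 229 the expected counts are:
  gray-bodied: 229 × 3/4 = 171.75
  ebony-bodied: 229 × 1/4 = 57.25
χ² = Σ (O − E)² / E
  gray-bodied: (174 − 171.75)² / 171.75 = 0.0295
  ebony-bodied: (55 − 57.25)² / 57.25 = 0.0884
χ² = 0.0295 + 0.0884 = 0.1179 ≈ 0.118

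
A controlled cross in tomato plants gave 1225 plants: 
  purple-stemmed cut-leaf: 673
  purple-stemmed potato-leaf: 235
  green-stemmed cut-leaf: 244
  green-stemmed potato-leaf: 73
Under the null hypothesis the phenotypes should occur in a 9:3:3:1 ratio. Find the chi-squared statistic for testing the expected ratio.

Total ratio parts = 16. Expected numbers out of 1225:
  purple-stemmed cut-leaf: 1225 × 9/16 = 689.0625
  purple-stemmed potato-leaf: 1225 × 3/16 = 229.6875
  green-stemmed cut-leaf: 1225 × 3/16 = 229.6875
  green-stemmed potato-leaf: 1225 × 1/16 = 76.5625
χ² = Σ (O − E)² / E
  purple-stemmed cut-leaf: (673 − 689.0625)² / 689.0625 = 0.3744
  purple-stemmed potato-leaf: (235 − 229.6875)² / 229.6875 = 0.1229
  green-stemmed cut-leaf: (244 − 229.6875)² / 229.6875 = 0.8919
  green-stemmed potato-leaf: (73 − 76.5625)² / 76.5625 = 0.1658
χ² = 0.3744 + 0.1229 + 0.8919 + 0.1658 = 1.555

1.555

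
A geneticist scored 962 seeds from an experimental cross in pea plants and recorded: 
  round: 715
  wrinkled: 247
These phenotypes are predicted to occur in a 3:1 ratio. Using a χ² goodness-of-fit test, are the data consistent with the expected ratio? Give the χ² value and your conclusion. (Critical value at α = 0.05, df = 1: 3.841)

0.234; consistent

Under the 3:1 hypothesis (Σ ratio = 4, N = 962):
  round: 962 × 3/4 = 721.5
  wrinkled: 962 × 1/4 = 240.5
χ² = Σ (O − E)² / E
  round: (715 − 721.5)² / 721.5 = 0.0586
  wrinkled: (247 − 240.5)² / 240.5 = 0.1757
χ² = 0.0586 + 0.1757 = 0.2343 ≈ 0.234
Degrees of freedom = 2 − 1 = 1; critical value at α = 0.05 is 3.841.
Since 0.234 < 3.841, we fail to reject the null hypothesis — the data are consistent with the 3:1 ratio.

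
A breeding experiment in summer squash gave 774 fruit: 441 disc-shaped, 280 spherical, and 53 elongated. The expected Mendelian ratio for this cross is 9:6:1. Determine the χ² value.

Expected counts for N = 774 under a 9:6:1 ratio (total parts = 16):
  disc-shaped: 774 × 9/16 = 435.375
  spherical: 774 × 6/16 = 290.25
  elongated: 774 × 1/16 = 48.375
χ² = Σ (O − E)² / E
  disc-shaped: (441 − 435.375)² / 435.375 = 0.0727
  spherical: (280 − 290.25)² / 290.25 = 0.3620
  elongated: (53 − 48.375)² / 48.375 = 0.4422
χ² = 0.0727 + 0.3620 + 0.4422 = 0.8769 ≈ 0.877

0.877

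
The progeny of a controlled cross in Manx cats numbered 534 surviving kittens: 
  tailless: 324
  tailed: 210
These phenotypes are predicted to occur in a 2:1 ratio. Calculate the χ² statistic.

8.629

Total ratio parts = 3. Expected numbers out of 534:
  tailless: 534 × 2/3 = 356
  tailed: 534 × 1/3 = 178
χ² = Σ (O − E)² / E
  tailless: (324 − 356)² / 356 = 2.8764
  tailed: (210 − 178)² / 178 = 5.7528
χ² = 2.8764 + 5.7528 = 8.6292 ≈ 8.629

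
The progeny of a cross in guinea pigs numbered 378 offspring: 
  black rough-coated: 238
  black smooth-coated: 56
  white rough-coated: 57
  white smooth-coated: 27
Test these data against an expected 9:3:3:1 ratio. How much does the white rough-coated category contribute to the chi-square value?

2.716

Expected counts for N = 378 under a 9:3:3:1 ratio (total parts = 16):
  black rough-coated: 378 × 9/16 = 212.625
  black smooth-coated: 378 × 3/16 = 70.875
  white rough-coated: 378 × 3/16 = 70.875
  white smooth-coated: 378 × 1/16 = 23.625
Contribution of white rough-coated: (57 − 70.875)² / 70.875 = 2.7163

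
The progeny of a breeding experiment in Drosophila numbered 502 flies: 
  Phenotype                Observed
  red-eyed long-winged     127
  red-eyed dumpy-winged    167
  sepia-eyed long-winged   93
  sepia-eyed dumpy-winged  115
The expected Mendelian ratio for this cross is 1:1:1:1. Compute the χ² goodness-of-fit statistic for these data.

Expected counts for N = 502 under a 1:1:1:1 ratio (total parts = 4):
  red-eyed long-winged: 502 × 1/4 = 125.5
  red-eyed dumpy-winged: 502 × 1/4 = 125.5
  sepia-eyed long-winged: 502 × 1/4 = 125.5
  sepia-eyed dumpy-winged: 502 × 1/4 = 125.5
χ² = Σ (O − E)² / E
  red-eyed long-winged: (127 − 125.5)² / 125.5 = 0.0179
  red-eyed dumpy-winged: (167 − 125.5)² / 125.5 = 13.7231
  sepia-eyed long-winged: (93 − 125.5)² / 125.5 = 8.4163
  sepia-eyed dumpy-winged: (115 − 125.5)² / 125.5 = 0.8785
χ² = 0.0179 + 13.7231 + 8.4163 + 0.8785 = 23.0358 ≈ 23.036

23.036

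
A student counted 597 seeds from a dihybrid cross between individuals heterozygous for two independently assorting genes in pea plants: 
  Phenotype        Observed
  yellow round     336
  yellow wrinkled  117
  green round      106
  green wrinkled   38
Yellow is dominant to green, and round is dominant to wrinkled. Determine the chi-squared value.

0.557

A dihybrid F₂ with independent assortment and complete dominance at both loci gives a 9:3:3:1 phenotypic ratio.
Expected counts for N = 597 under a 9:3:3:1 ratio (total parts = 16):
  yellow round: 597 × 9/16 = 335.8125
  yellow wrinkled: 597 × 3/16 = 111.9375
  green round: 597 × 3/16 = 111.9375
  green wrinkled: 597 × 1/16 = 37.3125
χ² = Σ (O − E)² / E
  yellow round: (336 − 335.8125)² / 335.8125 = 0.0001
  yellow wrinkled: (117 − 111.9375)² / 111.9375 = 0.2290
  green round: (106 − 111.9375)² / 111.9375 = 0.3149
  green wrinkled: (38 − 37.3125)² / 37.3125 = 0.0127
χ² = 0.0001 + 0.2290 + 0.3149 + 0.0127 = 0.5567 ≈ 0.557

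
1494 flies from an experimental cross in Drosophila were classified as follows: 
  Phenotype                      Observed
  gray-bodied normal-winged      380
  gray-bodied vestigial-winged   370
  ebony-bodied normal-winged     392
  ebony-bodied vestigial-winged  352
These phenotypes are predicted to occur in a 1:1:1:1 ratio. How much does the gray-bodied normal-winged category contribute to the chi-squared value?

Expected counts for N = 1494 under a 1:1:1:1 ratio (total parts = 4):
  gray-bodied normal-winged: 1494 × 1/4 = 373.5
  gray-bodied vestigial-winged: 1494 × 1/4 = 373.5
  ebony-bodied normal-winged: 1494 × 1/4 = 373.5
  ebony-bodied vestigial-winged: 1494 × 1/4 = 373.5
Contribution of gray-bodied normal-winged: (380 − 373.5)² / 373.5 = 0.1131

0.113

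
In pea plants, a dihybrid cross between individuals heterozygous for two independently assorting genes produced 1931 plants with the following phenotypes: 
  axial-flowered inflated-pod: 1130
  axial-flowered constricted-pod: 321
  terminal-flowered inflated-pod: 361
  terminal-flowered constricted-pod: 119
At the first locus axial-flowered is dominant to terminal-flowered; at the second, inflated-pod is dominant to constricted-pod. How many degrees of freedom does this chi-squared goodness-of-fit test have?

A dihybrid F₂ with independent assortment and complete dominance at both loci gives a 9:3:3:1 phenotypic ratio.
A goodness-of-fit test with 4 phenotype classes has df = 4 − 1 = 3.

3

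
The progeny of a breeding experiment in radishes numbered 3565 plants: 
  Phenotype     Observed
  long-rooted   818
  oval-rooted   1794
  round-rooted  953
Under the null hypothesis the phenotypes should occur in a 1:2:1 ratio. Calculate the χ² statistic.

Under the 1:2:1 hypothesis (Σ ratio = 4, N = 3565):
  long-rooted: 3565 × 1/4 = 891.25
  oval-rooted: 3565 × 2/4 = 1782.5
  round-rooted: 3565 × 1/4 = 891.25
χ² = Σ (O − E)² / E
  long-rooted: (818 − 891.25)² / 891.25 = 6.0203
  oval-rooted: (1794 − 1782.5)² / 1782.5 = 0.0742
  round-rooted: (953 − 891.25)² / 891.25 = 4.2783
χ² = 6.0203 + 0.0742 + 4.2783 = 10.3728 ≈ 10.373

10.373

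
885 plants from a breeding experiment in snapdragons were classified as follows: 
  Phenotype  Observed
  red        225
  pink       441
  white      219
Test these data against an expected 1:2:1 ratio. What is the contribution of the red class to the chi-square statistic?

Under the 1:2:1 hypothesis (Σ ratio = 4, N = 885):
  red: 885 × 1/4 = 221.25
  pink: 885 × 2/4 = 442.5
  white: 885 × 1/4 = 221.25
Contribution of red: (225 − 221.25)² / 221.25 = 0.0636

0.064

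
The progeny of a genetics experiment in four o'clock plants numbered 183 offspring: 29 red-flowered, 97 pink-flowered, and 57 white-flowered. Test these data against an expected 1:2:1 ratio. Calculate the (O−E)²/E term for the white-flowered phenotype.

The 1:2:1 ratio has 4 parts, so with N = 183 the expected counts are:
  red-flowered: 183 × 1/4 = 45.75
  pink-flowered: 183 × 2/4 = 91.5
  white-flowered: 183 × 1/4 = 45.75
Contribution of white-flowered: (57 − 45.75)² / 45.75 = 2.7664

2.766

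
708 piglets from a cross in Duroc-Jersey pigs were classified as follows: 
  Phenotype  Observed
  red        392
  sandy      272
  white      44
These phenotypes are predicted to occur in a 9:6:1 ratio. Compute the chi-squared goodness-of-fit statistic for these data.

0.259

The 9:6:1 ratio has 16 parts, so with N = 708 the expected counts are:
  red: 708 × 9/16 = 398.25
  sandy: 708 × 6/16 = 265.5
  white: 708 × 1/16 = 44.25
χ² = Σ (O − E)² / E
  red: (392 − 398.25)² / 398.25 = 0.0981
  sandy: (272 − 265.5)² / 265.5 = 0.1591
  white: (44 − 44.25)² / 44.25 = 0.0014
χ² = 0.0981 + 0.1591 + 0.0014 = 0.2586 ≈ 0.259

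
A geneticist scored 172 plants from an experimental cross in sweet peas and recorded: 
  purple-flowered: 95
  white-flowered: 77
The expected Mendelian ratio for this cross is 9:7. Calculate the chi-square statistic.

0.072

Under the 9:7 hypothesis (Σ ratio = 16, N = 172):
  purple-flowered: 172 × 9/16 = 96.75
  white-flowered: 172 × 7/16 = 75.25
χ² = Σ (O − E)² / E
  purple-flowered: (95 − 96.75)² / 96.75 = 0.0317
  white-flowered: (77 − 75.25)² / 75.25 = 0.0407
χ² = 0.0317 + 0.0407 = 0.0724 ≈ 0.072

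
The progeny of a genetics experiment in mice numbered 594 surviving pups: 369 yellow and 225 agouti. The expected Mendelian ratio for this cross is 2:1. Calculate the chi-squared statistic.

Expected counts for N = 594 under a 2:1 ratio (total parts = 3):
  yellow: 594 × 2/3 = 396
  agouti: 594 × 1/3 = 198
χ² = Σ (O − E)² / E
  yellow: (369 − 396)² / 396 = 1.8409
  agouti: (225 − 198)² / 198 = 3.6818
χ² = 1.8409 + 3.6818 = 5.5227 ≈ 5.523

5.523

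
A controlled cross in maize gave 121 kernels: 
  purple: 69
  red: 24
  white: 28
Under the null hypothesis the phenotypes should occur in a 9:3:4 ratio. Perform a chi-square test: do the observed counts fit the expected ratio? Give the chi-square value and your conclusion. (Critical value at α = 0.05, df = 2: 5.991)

0.256; consistent

Expected counts for N = 121 under a 9:3:4 ratio (total parts = 16):
  purple: 121 × 9/16 = 68.0625
  red: 121 × 3/16 = 22.6875
  white: 121 × 4/16 = 30.25
χ² = Σ (O − E)² / E
  purple: (69 − 68.0625)² / 68.0625 = 0.0129
  red: (24 − 22.6875)² / 22.6875 = 0.0759
  white: (28 − 30.25)² / 30.25 = 0.1674
χ² = 0.0129 + 0.0759 + 0.1674 = 0.2562 ≈ 0.256
Degrees of freedom = 3 − 1 = 2; critical value at α = 0.05 is 5.991.
Since 0.256 < 5.991, we fail to reject the null hypothesis — the data are consistent with the 9:3:4 ratio.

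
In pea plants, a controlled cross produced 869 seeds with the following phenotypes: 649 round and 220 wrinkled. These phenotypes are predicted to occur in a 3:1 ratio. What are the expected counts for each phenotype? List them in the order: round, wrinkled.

651.75, 217.25

Expected counts for N = 869 under a 3:1 ratio (total parts = 4):
  round: 869 × 3/4 = 651.75
  wrinkled: 869 × 1/4 = 217.25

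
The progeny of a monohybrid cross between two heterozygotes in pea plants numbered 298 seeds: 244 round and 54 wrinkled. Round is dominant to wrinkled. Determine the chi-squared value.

7.521

For a monohybrid cross between heterozygotes with complete dominance, the expected phenotypic ratio is 3:1.
Expected counts for N = 298 under a 3:1 ratio (total parts = 4):
  round: 298 × 3/4 = 223.5
  wrinkled: 298 × 1/4 = 74.5
χ² = Σ (O − E)² / E
  round: (244 − 223.5)² / 223.5 = 1.8803
  wrinkled: (54 − 74.5)² / 74.5 = 5.6409
χ² = 1.8803 + 5.6409 = 7.5212 ≈ 7.521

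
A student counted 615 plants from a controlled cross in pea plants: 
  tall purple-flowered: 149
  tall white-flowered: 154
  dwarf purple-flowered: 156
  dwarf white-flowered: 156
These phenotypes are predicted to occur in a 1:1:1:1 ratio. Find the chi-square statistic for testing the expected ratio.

Under the 1:1:1:1 hypothesis (Σ ratio = 4, N = 615):
  tall purple-flowered: 615 × 1/4 = 153.75
  tall white-flowered: 615 × 1/4 = 153.75
  dwarf purple-flowered: 615 × 1/4 = 153.75
  dwarf white-flowered: 615 × 1/4 = 153.75
χ² = Σ (O − E)² / E
  tall purple-flowered: (149 − 153.75)² / 153.75 = 0.1467
  tall white-flowered: (154 − 153.75)² / 153.75 = 0.0004
  dwarf purple-flowered: (156 − 153.75)² / 153.75 = 0.0329
  dwarf white-flowered: (156 − 153.75)² / 153.75 = 0.0329
χ² = 0.1467 + 0.0004 + 0.0329 + 0.0329 = 0.2129 ≈ 0.213

0.213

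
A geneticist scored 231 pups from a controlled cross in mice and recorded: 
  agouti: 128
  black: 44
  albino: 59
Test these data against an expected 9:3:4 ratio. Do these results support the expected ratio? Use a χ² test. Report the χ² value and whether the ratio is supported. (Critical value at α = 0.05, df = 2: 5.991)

Total ratio parts = 16. Expected numbers out of 231:
  agouti: 231 × 9/16 = 129.9375
  black: 231 × 3/16 = 43.3125
  albino: 231 × 4/16 = 57.75
χ² = Σ (O − E)² / E
  agouti: (128 − 129.9375)² / 129.9375 = 0.0289
  black: (44 − 43.3125)² / 43.3125 = 0.0109
  albino: (59 − 57.75)² / 57.75 = 0.0271
χ² = 0.0289 + 0.0109 + 0.0271 = 0.0669 ≈ 0.067
Degrees of freedom = 3 − 1 = 2; critical value at α = 0.05 is 5.991.
Since 0.067 < 5.991, we fail to reject the null hypothesis — the data are consistent with the 9:3:4 ratio.

0.067; consistent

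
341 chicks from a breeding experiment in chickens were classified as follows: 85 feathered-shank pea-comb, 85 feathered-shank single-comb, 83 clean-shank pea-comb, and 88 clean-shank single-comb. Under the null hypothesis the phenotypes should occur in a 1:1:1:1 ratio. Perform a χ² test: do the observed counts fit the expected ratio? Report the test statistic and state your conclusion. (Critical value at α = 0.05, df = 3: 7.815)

0.150; consistent

Under the 1:1:1:1 hypothesis (Σ ratio = 4, N = 341):
  feathered-shank pea-comb: 341 × 1/4 = 85.25
  feathered-shank single-comb: 341 × 1/4 = 85.25
  clean-shank pea-comb: 341 × 1/4 = 85.25
  clean-shank single-comb: 341 × 1/4 = 85.25
χ² = Σ (O − E)² / E
  feathered-shank pea-comb: (85 − 85.25)² / 85.25 = 0.0007
  feathered-shank single-comb: (85 − 85.25)² / 85.25 = 0.0007
  clean-shank pea-comb: (83 − 85.25)² / 85.25 = 0.0594
  clean-shank single-comb: (88 − 85.25)² / 85.25 = 0.0887
χ² = 0.0007 + 0.0007 + 0.0594 + 0.0887 = 0.1495 ≈ 0.150
Degrees of freedom = 4 − 1 = 3; critical value at α = 0.05 is 7.815.
Since 0.150 < 7.815, we fail to reject the null hypothesis — the data are consistent with the 1:1:1:1 ratio.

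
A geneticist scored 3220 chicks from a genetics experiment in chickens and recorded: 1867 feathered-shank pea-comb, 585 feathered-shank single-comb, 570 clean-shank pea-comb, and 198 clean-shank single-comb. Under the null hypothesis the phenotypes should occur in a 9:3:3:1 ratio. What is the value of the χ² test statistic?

Expected counts for N = 3220 under a 9:3:3:1 ratio (total parts = 16):
  feathered-shank pea-comb: 3220 × 9/16 = 1811.25
  feathered-shank single-comb: 3220 × 3/16 = 603.75
  clean-shank pea-comb: 3220 × 3/16 = 603.75
  clean-shank single-comb: 3220 × 1/16 = 201.25
χ² = Σ (O − E)² / E
  feathered-shank pea-comb: (1867 − 1811.25)² / 1811.25 = 1.7160
  feathered-shank single-comb: (585 − 603.75)² / 603.75 = 0.5823
  clean-shank pea-comb: (570 − 603.75)² / 603.75 = 1.8866
  clean-shank single-comb: (198 − 201.25)² / 201.25 = 0.0525
χ² = 1.7160 + 0.5823 + 1.8866 + 0.0525 = 4.2374 ≈ 4.237

4.237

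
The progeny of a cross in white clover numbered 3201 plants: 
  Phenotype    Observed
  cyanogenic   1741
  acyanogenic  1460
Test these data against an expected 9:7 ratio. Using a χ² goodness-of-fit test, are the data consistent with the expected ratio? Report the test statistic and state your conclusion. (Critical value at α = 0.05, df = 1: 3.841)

Total ratio parts = 16. Expected numbers out of 3201:
  cyanogenic: 3201 × 9/16 = 1800.5625
  acyanogenic: 3201 × 7/16 = 1400.4375
χ² = Σ (O − E)² / E
  cyanogenic: (1741 − 1800.5625)² / 1800.5625 = 1.9703
  acyanogenic: (1460 − 1400.4375)² / 1400.4375 = 2.5333
χ² = 1.9703 + 2.5333 = 4.5036 ≈ 4.504
Degrees of freedom = 2 − 1 = 1; critical value at α = 0.05 is 3.841.
Since 4.504 > 3.841, we reject the null hypothesis — the data do not fit the 9:7 ratio.

4.504; not consistent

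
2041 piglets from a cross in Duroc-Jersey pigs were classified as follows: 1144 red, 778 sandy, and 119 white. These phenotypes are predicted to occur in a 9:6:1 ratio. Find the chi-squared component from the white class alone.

Expected counts for N = 2041 under a 9:6:1 ratio (total parts = 16):
  red: 2041 × 9/16 = 1148.0625
  sandy: 2041 × 6/16 = 765.375
  white: 2041 × 1/16 = 127.5625
Contribution of white: (119 − 127.5625)² / 127.5625 = 0.5747

0.575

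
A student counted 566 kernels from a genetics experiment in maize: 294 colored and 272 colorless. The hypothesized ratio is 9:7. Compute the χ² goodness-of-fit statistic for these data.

Expected counts for N = 566 under a 9:7 ratio (total parts = 16):
  colored: 566 × 9/16 = 318.375
  colorless: 566 × 7/16 = 247.625
χ² = Σ (O − E)² / E
  colored: (294 − 318.375)² / 318.375 = 1.8662
  colorless: (272 − 247.625)² / 247.625 = 2.3994
χ² = 1.8662 + 2.3994 = 4.2656 ≈ 4.266

4.266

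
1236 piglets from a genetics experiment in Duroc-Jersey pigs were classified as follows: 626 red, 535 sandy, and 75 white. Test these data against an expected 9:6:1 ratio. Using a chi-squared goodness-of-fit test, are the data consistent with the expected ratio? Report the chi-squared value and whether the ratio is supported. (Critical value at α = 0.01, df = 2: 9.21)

The 9:6:1 ratio has 16 parts, so with N = 1236 the expected counts are:
  red: 1236 × 9/16 = 695.25
  sandy: 1236 × 6/16 = 463.5
  white: 1236 × 1/16 = 77.25
χ² = Σ (O − E)² / E
  red: (626 − 695.25)² / 695.25 = 6.8976
  sandy: (535 − 463.5)² / 463.5 = 11.0297
  white: (75 − 77.25)² / 77.25 = 0.0655
χ² = 6.8976 + 11.0297 + 0.0655 = 17.9928 ≈ 17.993
Degrees of freedom = 3 − 1 = 2; critical value at α = 0.01 is 9.21.
Since 17.993 > 9.21, we reject the null hypothesis — the data do not fit the 9:6:1 ratio.

17.993; not consistent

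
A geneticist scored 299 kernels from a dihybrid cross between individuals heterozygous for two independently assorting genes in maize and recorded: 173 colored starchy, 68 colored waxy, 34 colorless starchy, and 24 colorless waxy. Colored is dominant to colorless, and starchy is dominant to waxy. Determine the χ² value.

12.872

A dihybrid F₂ with independent assortment and complete dominance at both loci gives a 9:3:3:1 phenotypic ratio.
Expected counts for N = 299 under a 9:3:3:1 ratio (total parts = 16):
  colored starchy: 299 × 9/16 = 168.1875
  colored waxy: 299 × 3/16 = 56.0625
  colorless starchy: 299 × 3/16 = 56.0625
  colorless waxy: 299 × 1/16 = 18.6875
χ² = Σ (O − E)² / E
  colored starchy: (173 − 168.1875)² / 168.1875 = 0.1377
  colored waxy: (68 − 56.0625)² / 56.0625 = 2.5419
  colorless starchy: (34 − 56.0625)² / 56.0625 = 8.6823
  colorless waxy: (24 − 18.6875)² / 18.6875 = 1.5102
χ² = 0.1377 + 2.5419 + 8.6823 + 1.5102 = 12.8721 ≈ 12.872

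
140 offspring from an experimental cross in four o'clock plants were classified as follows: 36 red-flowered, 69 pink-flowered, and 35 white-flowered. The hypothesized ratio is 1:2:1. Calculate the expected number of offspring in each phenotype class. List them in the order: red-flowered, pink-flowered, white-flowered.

Under the 1:2:1 hypothesis (Σ ratio = 4, N = 140):
  red-flowered: 140 × 1/4 = 35
  pink-flowered: 140 × 2/4 = 70
  white-flowered: 140 × 1/4 = 35

35, 70, 35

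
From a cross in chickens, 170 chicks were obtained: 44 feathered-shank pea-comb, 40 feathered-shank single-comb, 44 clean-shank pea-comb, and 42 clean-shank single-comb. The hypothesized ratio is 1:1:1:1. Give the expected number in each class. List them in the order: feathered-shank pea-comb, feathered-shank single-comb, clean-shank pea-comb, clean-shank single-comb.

42.5, 42.5, 42.5, 42.5

Under the 1:1:1:1 hypothesis (Σ ratio = 4, N = 170):
  feathered-shank pea-comb: 170 × 1/4 = 42.5
  feathered-shank single-comb: 170 × 1/4 = 42.5
  clean-shank pea-comb: 170 × 1/4 = 42.5
  clean-shank single-comb: 170 × 1/4 = 42.5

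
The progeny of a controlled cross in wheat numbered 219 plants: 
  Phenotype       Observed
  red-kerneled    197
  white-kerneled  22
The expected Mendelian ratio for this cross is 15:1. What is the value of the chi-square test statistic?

Expected counts for N = 219 under a 15:1 ratio (total parts = 16):
  red-kerneled: 219 × 15/16 = 205.3125
  white-kerneled: 219 × 1/16 = 13.6875
χ² = Σ (O − E)² / E
  red-kerneled: (197 − 205.3125)² / 205.3125 = 0.3365
  white-kerneled: (22 − 13.6875)² / 13.6875 = 5.0482
χ² = 0.3365 + 5.0482 = 5.3847 ≈ 5.385

5.385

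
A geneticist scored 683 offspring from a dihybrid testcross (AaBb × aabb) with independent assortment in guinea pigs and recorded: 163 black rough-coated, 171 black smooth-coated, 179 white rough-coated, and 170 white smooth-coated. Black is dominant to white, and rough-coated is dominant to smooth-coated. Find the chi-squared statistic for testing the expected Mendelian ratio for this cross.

0.754

A dihybrid testcross with independent assortment gives a 1:1:1:1 ratio.
Under the 1:1:1:1 hypothesis (Σ ratio = 4, N = 683):
  black rough-coated: 683 × 1/4 = 170.75
  black smooth-coated: 683 × 1/4 = 170.75
  white rough-coated: 683 × 1/4 = 170.75
  white smooth-coated: 683 × 1/4 = 170.75
χ² = Σ (O − E)² / E
  black rough-coated: (163 − 170.75)² / 170.75 = 0.3518
  black smooth-coated: (171 − 170.75)² / 170.75 = 0.0004
  white rough-coated: (179 − 170.75)² / 170.75 = 0.3986
  white smooth-coated: (170 − 170.75)² / 170.75 = 0.0033
χ² = 0.3518 + 0.0004 + 0.3986 + 0.0033 = 0.7541 ≈ 0.754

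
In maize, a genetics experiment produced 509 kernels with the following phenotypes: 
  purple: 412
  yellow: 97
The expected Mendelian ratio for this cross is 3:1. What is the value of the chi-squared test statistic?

Under the 3:1 hypothesis (Σ ratio = 4, N = 509):
  purple: 509 × 3/4 = 381.75
  yellow: 509 × 1/4 = 127.25
χ² = Σ (O − E)² / E
  purple: (412 − 381.75)² / 381.75 = 2.3970
  yellow: (97 − 127.25)² / 127.25 = 7.1911
χ² = 2.3970 + 7.1911 = 9.5881 ≈ 9.588

9.588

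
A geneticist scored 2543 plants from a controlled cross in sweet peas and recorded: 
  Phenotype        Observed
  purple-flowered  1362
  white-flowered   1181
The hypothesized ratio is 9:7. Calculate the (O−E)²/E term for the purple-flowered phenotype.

3.274

Under the 9:7 hypothesis (Σ ratio = 16, N = 2543):
  purple-flowered: 2543 × 9/16 = 1430.4375
  white-flowered: 2543 × 7/16 = 1112.5625
Contribution of purple-flowered: (1362 − 1430.4375)² / 1430.4375 = 3.2743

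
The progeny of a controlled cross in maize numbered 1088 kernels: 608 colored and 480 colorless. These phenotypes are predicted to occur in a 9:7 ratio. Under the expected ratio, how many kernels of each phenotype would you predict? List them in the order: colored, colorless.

612, 476

Under the 9:7 hypothesis (Σ ratio = 16, N = 1088):
  colored: 1088 × 9/16 = 612
  colorless: 1088 × 7/16 = 476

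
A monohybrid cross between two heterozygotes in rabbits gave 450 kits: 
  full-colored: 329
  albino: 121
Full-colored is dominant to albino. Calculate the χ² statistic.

0.856

For a monohybrid cross between heterozygotes with complete dominance, the expected phenotypic ratio is 3:1.
Total ratio parts = 4. Expected numbers out of 450:
  full-colored: 450 × 3/4 = 337.5
  albino: 450 × 1/4 = 112.5
χ² = Σ (O − E)² / E
  full-colored: (329 − 337.5)² / 337.5 = 0.2141
  albino: (121 − 112.5)² / 112.5 = 0.6422
χ² = 0.2141 + 0.6422 = 0.8563 ≈ 0.856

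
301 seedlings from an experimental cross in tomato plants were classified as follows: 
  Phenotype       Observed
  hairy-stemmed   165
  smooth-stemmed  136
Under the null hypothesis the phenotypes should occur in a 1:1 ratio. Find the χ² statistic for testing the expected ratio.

Total ratio parts = 2. Expected numbers out of 301:
  hairy-stemmed: 301 × 1/2 = 150.5
  smooth-stemmed: 301 × 1/2 = 150.5
χ² = Σ (O − E)² / E
  hairy-stemmed: (165 − 150.5)² / 150.5 = 1.3970
  smooth-stemmed: (136 − 150.5)² / 150.5 = 1.3970
χ² = 1.3970 + 1.3970 = 2.794

2.794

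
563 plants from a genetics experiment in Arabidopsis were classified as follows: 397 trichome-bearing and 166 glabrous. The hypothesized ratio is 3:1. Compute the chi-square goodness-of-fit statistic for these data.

6.040

Total ratio parts = 4. Expected numbers out of 563:
  trichome-bearing: 563 × 3/4 = 422.25
  glabrous: 563 × 1/4 = 140.75
χ² = Σ (O − E)² / E
  trichome-bearing: (397 − 422.25)² / 422.25 = 1.5099
  glabrous: (166 − 140.75)² / 140.75 = 4.5298
χ² = 1.5099 + 4.5298 = 6.0397 ≈ 6.040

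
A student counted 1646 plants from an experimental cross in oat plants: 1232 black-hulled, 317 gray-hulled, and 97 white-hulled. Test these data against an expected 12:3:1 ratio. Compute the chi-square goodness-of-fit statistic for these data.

Expected counts for N = 1646 under a 12:3:1 ratio (total parts = 16):
  black-hulled: 1646 × 12/16 = 1234.5
  gray-hulled: 1646 × 3/16 = 308.625
  white-hulled: 1646 × 1/16 = 102.875
χ² = Σ (O − E)² / E
  black-hulled: (1232 − 1234.5)² / 1234.5 = 0.0051
  gray-hulled: (317 − 308.625)² / 308.625 = 0.2273
  white-hulled: (97 − 102.875)² / 102.875 = 0.3355
χ² = 0.0051 + 0.2273 + 0.3355 = 0.5679 ≈ 0.568

0.568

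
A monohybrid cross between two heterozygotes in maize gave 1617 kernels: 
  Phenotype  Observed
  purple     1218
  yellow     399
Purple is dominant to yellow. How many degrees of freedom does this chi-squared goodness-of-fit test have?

1

For a monohybrid cross between heterozygotes with complete dominance, the expected phenotypic ratio is 3:1.
A goodness-of-fit test with 2 phenotype classes has df = 2 − 1 = 1.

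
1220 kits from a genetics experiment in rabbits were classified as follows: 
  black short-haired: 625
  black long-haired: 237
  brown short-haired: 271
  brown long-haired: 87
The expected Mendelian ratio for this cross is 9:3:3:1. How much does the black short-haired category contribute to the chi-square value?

5.467

Expected counts for N = 1220 under a 9:3:3:1 ratio (total parts = 16):
  black short-haired: 1220 × 9/16 = 686.25
  black long-haired: 1220 × 3/16 = 228.75
  brown short-haired: 1220 × 3/16 = 228.75
  brown long-haired: 1220 × 1/16 = 76.25
Contribution of black short-haired: (625 − 686.25)² / 686.25 = 5.4668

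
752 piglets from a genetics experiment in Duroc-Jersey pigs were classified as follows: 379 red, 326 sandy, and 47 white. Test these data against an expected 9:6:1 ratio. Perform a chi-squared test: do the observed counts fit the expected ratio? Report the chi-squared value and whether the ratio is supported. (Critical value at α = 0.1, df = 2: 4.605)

11.442; not consistent

Expected counts for N = 752 under a 9:6:1 ratio (total parts = 16):
  red: 752 × 9/16 = 423
  sandy: 752 × 6/16 = 282
  white: 752 × 1/16 = 47
χ² = Σ (O − E)² / E
  red: (379 − 423)² / 423 = 4.5768
  sandy: (326 − 282)² / 282 = 6.8652
  white: (47 − 47)² / 47 = 0.0000
χ² = 4.5768 + 6.8652 + 0.0000 = 11.442
Degrees of freedom = 3 − 1 = 2; critical value at α = 0.1 is 4.605.
Since 11.442 > 4.605, we reject the null hypothesis — the data do not fit the 9:6:1 ratio.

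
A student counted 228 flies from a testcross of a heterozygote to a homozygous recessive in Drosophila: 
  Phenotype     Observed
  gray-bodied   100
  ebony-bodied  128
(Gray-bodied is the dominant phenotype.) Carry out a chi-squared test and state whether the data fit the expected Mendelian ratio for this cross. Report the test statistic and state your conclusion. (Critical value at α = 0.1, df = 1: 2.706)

3.439; not consistent

A testcross of a heterozygote (Aa × aa) gives a 1:1 phenotypic ratio.
Under the 1:1 hypothesis (Σ ratio = 2, N = 228):
  gray-bodied: 228 × 1/2 = 114
  ebony-bodied: 228 × 1/2 = 114
χ² = Σ (O − E)² / E
  gray-bodied: (100 − 114)² / 114 = 1.7193
  ebony-bodied: (128 − 114)² / 114 = 1.7193
χ² = 1.7193 + 1.7193 = 3.4386 ≈ 3.439
Degrees of freedom = 2 − 1 = 1; critical value at α = 0.1 is 2.706.
Since 3.439 > 2.706, we reject the null hypothesis — the data do not fit the 1:1 ratio.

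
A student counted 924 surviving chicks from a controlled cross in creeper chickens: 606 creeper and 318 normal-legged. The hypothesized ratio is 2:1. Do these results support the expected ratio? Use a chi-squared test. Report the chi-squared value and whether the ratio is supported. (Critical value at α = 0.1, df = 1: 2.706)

0.487; consistent

Under the 2:1 hypothesis (Σ ratio = 3, N = 924):
  creeper: 924 × 2/3 = 616
  normal-legged: 924 × 1/3 = 308
χ² = Σ (O − E)² / E
  creeper: (606 − 616)² / 616 = 0.1623
  normal-legged: (318 − 308)² / 308 = 0.3247
χ² = 0.1623 + 0.3247 = 0.487
Degrees of freedom = 2 − 1 = 1; critical value at α = 0.1 is 2.706.
Since 0.487 < 2.706, we fail to reject the null hypothesis — the data are consistent with the 2:1 ratio.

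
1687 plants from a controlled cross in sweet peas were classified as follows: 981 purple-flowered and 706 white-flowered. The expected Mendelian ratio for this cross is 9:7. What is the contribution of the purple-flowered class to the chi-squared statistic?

The 9:7 ratio has 16 parts, so with N = 1687 the expected counts are:
  purple-flowered: 1687 × 9/16 = 948.9375
  white-flowered: 1687 × 7/16 = 738.0625
Contribution of purple-flowered: (981 − 948.9375)² / 948.9375 = 1.0833

1.083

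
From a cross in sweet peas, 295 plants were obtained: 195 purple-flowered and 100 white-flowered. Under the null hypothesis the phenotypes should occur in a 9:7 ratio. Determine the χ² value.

Total ratio parts = 16. Expected numbers out of 295:
  purple-flowered: 295 × 9/16 = 165.9375
  white-flowered: 295 × 7/16 = 129.0625
χ² = Σ (O − E)² / E
  purple-flowered: (195 − 165.9375)² / 165.9375 = 5.0900
  white-flowered: (100 − 129.0625)² / 129.0625 = 6.5443
χ² = 5.0900 + 6.5443 = 11.6343 ≈ 11.634

11.634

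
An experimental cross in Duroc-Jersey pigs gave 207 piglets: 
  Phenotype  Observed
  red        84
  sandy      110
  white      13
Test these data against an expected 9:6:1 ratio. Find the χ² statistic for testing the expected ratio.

Total ratio parts = 16. Expected numbers out of 207:
  red: 207 × 9/16 = 116.4375
  sandy: 207 × 6/16 = 77.625
  white: 207 × 1/16 = 12.9375
χ² = Σ (O − E)² / E
  red: (84 − 116.4375)² / 116.4375 = 9.0365
  sandy: (110 − 77.625)² / 77.625 = 13.5026
  white: (13 − 12.9375)² / 12.9375 = 0.0003
χ² = 9.0365 + 13.5026 + 0.0003 = 22.5394 ≈ 22.539

22.539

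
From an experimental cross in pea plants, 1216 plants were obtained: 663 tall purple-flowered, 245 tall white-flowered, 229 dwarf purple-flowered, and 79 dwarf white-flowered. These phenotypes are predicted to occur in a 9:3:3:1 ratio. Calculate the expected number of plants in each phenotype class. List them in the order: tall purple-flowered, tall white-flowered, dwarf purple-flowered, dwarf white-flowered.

Under the 9:3:3:1 hypothesis (Σ ratio = 16, N = 1216):
  tall purple-flowered: 1216 × 9/16 = 684
  tall white-flowered: 1216 × 3/16 = 228
  dwarf purple-flowered: 1216 × 3/16 = 228
  dwarf white-flowered: 1216 × 1/16 = 76

684, 228, 228, 76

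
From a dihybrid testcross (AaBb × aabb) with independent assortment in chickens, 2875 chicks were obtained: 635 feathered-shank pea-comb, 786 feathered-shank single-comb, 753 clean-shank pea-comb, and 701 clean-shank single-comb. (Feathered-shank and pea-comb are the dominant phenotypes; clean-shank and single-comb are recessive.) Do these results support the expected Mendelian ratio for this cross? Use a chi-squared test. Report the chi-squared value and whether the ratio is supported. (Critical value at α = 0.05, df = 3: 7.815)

18.121; not consistent

A dihybrid testcross with independent assortment gives a 1:1:1:1 ratio.
Expected counts for N = 2875 under a 1:1:1:1 ratio (total parts = 4):
  feathered-shank pea-comb: 2875 × 1/4 = 718.75
  feathered-shank single-comb: 2875 × 1/4 = 718.75
  clean-shank pea-comb: 2875 × 1/4 = 718.75
  clean-shank single-comb: 2875 × 1/4 = 718.75
χ² = Σ (O − E)² / E
  feathered-shank pea-comb: (635 − 718.75)² / 718.75 = 9.7587
  feathered-shank single-comb: (786 − 718.75)² / 718.75 = 6.2923
  clean-shank pea-comb: (753 − 718.75)² / 718.75 = 1.6321
  clean-shank single-comb: (701 − 718.75)² / 718.75 = 0.4383
χ² = 9.7587 + 6.2923 + 1.6321 + 0.4383 = 18.1214 ≈ 18.121
Degrees of freedom = 4 − 1 = 3; critical value at α = 0.05 is 7.815.
Since 18.121 > 7.815, we reject the null hypothesis — the data do not fit the 1:1:1:1 ratio.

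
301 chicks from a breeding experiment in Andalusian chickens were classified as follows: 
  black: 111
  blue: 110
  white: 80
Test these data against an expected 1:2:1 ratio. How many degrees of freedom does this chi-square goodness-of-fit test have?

2

A goodness-of-fit test with 3 phenotype classes has df = 3 − 1 = 2.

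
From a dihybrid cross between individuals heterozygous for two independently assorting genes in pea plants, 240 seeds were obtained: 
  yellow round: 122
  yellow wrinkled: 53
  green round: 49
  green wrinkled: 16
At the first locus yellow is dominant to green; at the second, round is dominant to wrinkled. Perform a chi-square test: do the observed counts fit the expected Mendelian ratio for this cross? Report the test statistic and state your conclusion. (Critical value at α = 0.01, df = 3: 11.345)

A dihybrid F₂ with independent assortment and complete dominance at both loci gives a 9:3:3:1 phenotypic ratio.
Total ratio parts = 16. Expected numbers out of 240:
  yellow round: 240 × 9/16 = 135
  yellow wrinkled: 240 × 3/16 = 45
  green round: 240 × 3/16 = 45
  green wrinkled: 240 × 1/16 = 15
χ² = Σ (O − E)² / E
  yellow round: (122 − 135)² / 135 = 1.2519
  yellow wrinkled: (53 − 45)² / 45 = 1.4222
  green round: (49 − 45)² / 45 = 0.3556
  green wrinkled: (16 − 15)² / 15 = 0.0667
χ² = 1.2519 + 1.4222 + 0.3556 + 0.0667 = 3.0964 ≈ 3.096
Degrees of freedom = 4 − 1 = 3; critical value at α = 0.01 is 11.345.
Since 3.096 < 11.345, we fail to reject the null hypothesis — the data are consistent with the 9:3:3:1 ratio.

3.096; consistent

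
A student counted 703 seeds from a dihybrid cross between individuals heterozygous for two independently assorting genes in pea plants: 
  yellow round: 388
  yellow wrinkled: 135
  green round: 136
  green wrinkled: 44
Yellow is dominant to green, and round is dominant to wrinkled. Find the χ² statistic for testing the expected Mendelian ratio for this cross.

A dihybrid F₂ with independent assortment and complete dominance at both loci gives a 9:3:3:1 phenotypic ratio.
The 9:3:3:1 ratio has 16 parts, so with N = 703 the expected counts are:
  yellow round: 703 × 9/16 = 395.4375
  yellow wrinkled: 703 × 3/16 = 131.8125
  green round: 703 × 3/16 = 131.8125
  green wrinkled: 703 × 1/16 = 43.9375
χ² = Σ (O − E)² / E
  yellow round: (388 − 395.4375)² / 395.4375 = 0.1399
  yellow wrinkled: (135 − 131.8125)² / 131.8125 = 0.0771
  green round: (136 − 131.8125)² / 131.8125 = 0.1330
  green wrinkled: (44 − 43.9375)² / 43.9375 = 0.0001
χ² = 0.1399 + 0.0771 + 0.1330 + 0.0001 = 0.3501 ≈ 0.350

0.350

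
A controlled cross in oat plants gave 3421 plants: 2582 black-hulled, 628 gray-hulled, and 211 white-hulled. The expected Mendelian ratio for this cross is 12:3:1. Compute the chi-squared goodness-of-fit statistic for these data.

0.421

Under the 12:3:1 hypothesis (Σ ratio = 16, N = 3421):
  black-hulled: 3421 × 12/16 = 2565.75
  gray-hulled: 3421 × 3/16 = 641.4375
  white-hulled: 3421 × 1/16 = 213.8125
χ² = Σ (O − E)² / E
  black-hulled: (2582 − 2565.75)² / 2565.75 = 0.1029
  gray-hulled: (628 − 641.4375)² / 641.4375 = 0.2815
  white-hulled: (211 − 213.8125)² / 213.8125 = 0.0370
χ² = 0.1029 + 0.2815 + 0.0370 = 0.4214 ≈ 0.421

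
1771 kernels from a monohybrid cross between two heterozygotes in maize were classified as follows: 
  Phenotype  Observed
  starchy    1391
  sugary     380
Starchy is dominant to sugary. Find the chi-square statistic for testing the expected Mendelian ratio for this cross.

For a monohybrid cross between heterozygotes with complete dominance, the expected phenotypic ratio is 3:1.
Total ratio parts = 4. Expected numbers out of 1771:
  starchy: 1771 × 3/4 = 1328.25
  sugary: 1771 × 1/4 = 442.75
χ² = Σ (O − E)² / E
  starchy: (1391 − 1328.25)² / 1328.25 = 2.9645
  sugary: (380 − 442.75)² / 442.75 = 8.8934
χ² = 2.9645 + 8.8934 = 11.8579 ≈ 11.858

11.858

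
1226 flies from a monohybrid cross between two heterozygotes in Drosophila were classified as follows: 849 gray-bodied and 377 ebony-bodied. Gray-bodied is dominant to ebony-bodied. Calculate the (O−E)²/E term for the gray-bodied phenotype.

5.405

For a monohybrid cross between heterozygotes with complete dominance, the expected phenotypic ratio is 3:1.
Expected counts for N = 1226 under a 3:1 ratio (total parts = 4):
  gray-bodied: 1226 × 3/4 = 919.5
  ebony-bodied: 1226 × 1/4 = 306.5
Contribution of gray-bodied: (849 − 919.5)² / 919.5 = 5.4054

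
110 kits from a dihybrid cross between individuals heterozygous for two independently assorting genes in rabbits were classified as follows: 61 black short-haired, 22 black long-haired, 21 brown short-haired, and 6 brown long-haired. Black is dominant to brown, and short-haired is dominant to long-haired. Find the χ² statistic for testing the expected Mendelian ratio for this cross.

A dihybrid F₂ with independent assortment and complete dominance at both loci gives a 9:3:3:1 phenotypic ratio.
The 9:3:3:1 ratio has 16 parts, so with N = 110 the expected counts are:
  black short-haired: 110 × 9/16 = 61.875
  black long-haired: 110 × 3/16 = 20.625
  brown short-haired: 110 × 3/16 = 20.625
  brown long-haired: 110 × 1/16 = 6.875
χ² = Σ (O − E)² / E
  black short-haired: (61 − 61.875)² / 61.875 = 0.0124
  black long-haired: (22 − 20.625)² / 20.625 = 0.0917
  brown short-haired: (21 − 20.625)² / 20.625 = 0.0068
  brown long-haired: (6 − 6.875)² / 6.875 = 0.1114
χ² = 0.0124 + 0.0917 + 0.0068 + 0.1114 = 0.2223 ≈ 0.222

0.222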